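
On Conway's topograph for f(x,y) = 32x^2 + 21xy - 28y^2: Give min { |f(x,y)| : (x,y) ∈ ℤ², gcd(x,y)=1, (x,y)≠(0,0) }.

river: ρ → (-28,35,25)
river: ρ → (25,15,-38)
river: ρ → (-38,61,2)
river: ρ → (2,63,-7)
river: ρ → (-7,63,2)
river: ρ → (2,61,-38)
river: ρ → (-38,15,25)
river: ρ → (25,35,-28)
river: ρ → (-28,21,32)
river: ρ → (32,43,-17)
river: ρ → (-17,59,8)
river: ρ → (8,53,-38)
river: ρ → (-38,23,23)
river: ρ → (23,23,-38)
river: ρ → (-38,53,8)
river: ρ → (8,59,-17)
river: ρ → (-17,43,32)
river: ρ → (32,21,-28)
closes: descent 0, river 18
min |a| on river = 2

2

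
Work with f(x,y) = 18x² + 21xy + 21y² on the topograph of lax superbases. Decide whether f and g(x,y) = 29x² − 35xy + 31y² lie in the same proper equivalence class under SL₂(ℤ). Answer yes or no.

D₁ = -1071, D₂ = -2371
discriminants differ ⇒ not SL₂(ℤ)-equivalent

no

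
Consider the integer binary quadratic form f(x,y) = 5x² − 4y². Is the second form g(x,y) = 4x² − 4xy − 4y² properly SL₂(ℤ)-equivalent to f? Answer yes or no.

D₁ = 80, D₂ = 80
river cycle of f (length 2): (-4, 8, 1), (1, 8, -4)
river cycle of g (length 2): (-4, 4, 4), (4, 4, -4)
cycles differ ⇒ inequivalent

no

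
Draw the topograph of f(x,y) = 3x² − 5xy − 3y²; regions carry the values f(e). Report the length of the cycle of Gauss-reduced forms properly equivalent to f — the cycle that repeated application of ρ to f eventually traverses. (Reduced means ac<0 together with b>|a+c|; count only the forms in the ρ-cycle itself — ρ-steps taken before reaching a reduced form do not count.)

D = 61, ⌊√D⌋ = 7
descent: ρ → (-3,5,3)  [lands on river]
river: ρ → (3,7,-1)
river: ρ → (-1,7,3)
river: ρ → (3,5,-3)
river: ρ → (-3,7,1)
river: ρ → (1,7,-3)
ρ-cycle length = 6 (tail of 1 descent step not counted)

6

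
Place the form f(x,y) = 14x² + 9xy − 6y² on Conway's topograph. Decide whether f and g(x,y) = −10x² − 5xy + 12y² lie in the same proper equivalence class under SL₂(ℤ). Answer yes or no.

D₁ = 417, D₂ = 505
discriminants differ ⇒ not SL₂(ℤ)-equivalent

no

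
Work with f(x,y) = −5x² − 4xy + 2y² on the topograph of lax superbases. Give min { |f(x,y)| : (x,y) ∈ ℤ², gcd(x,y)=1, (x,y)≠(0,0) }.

descent: ρ → (2,4,-5)  [lands on river]
river: ρ → (-5,6,1)
river: ρ → (1,6,-5)
river: ρ → (-5,4,2)
closes: descent 1, river 4
min |a| on river = 1

1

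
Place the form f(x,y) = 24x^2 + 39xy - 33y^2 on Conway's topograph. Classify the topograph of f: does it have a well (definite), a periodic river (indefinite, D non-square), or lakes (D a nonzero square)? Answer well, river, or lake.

D = b²−4ac = 39² − 4·24·(-33) = 4689
D > 0 non-square ⇒ indefinite ⇒ periodic river

river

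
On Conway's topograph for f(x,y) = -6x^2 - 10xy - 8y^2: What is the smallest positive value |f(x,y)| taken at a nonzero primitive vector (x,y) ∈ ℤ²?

translate: b→-2 (≡10 mod 12), so (6,10,8)→(6,-2,4)
flip: (6,-2,4)→(4,2,6)
reduced (well bottom): (4,2,6) with a≤c, −a<b≤a
well minimum |f| = |-4| = 4 (negative-definite)

4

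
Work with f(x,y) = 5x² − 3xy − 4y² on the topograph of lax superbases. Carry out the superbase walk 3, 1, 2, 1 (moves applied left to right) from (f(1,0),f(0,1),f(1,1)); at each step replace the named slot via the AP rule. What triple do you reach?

start (5,-4,-2) = (f(1,0),f(0,1),f(1,1))
replace slot 3: 2·(5+(-4)) − (-2) = 4 → (5,-4,4)
replace slot 1: 2·((-4)+4) − 5 = -5 → (-5,-4,4)
replace slot 2: 2·((-5)+4) − (-4) = 2 → (-5,2,4)
replace slot 1: 2·(2+4) − (-5) = 17 → (17,2,4)

17,2,4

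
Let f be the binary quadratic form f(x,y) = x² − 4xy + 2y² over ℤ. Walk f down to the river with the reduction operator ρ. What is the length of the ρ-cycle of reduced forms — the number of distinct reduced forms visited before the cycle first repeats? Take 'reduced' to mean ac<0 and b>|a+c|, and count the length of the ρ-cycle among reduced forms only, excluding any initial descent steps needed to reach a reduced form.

D = 8, ⌊√D⌋ = 2
descent: ρ → (2,0,-1)
descent: ρ → (-1,2,1)  [lands on river]
river: ρ → (1,2,-1)
ρ-cycle length = 2 (tail of 2 descent steps not counted)

2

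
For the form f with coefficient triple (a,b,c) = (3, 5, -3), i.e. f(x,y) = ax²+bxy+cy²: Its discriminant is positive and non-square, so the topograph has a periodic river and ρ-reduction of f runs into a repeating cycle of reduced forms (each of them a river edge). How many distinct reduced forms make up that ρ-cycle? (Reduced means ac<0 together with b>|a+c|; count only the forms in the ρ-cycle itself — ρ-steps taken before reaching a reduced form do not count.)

D = 61, ⌊√D⌋ = 7
river: ρ → (-3,7,1)
river: ρ → (1,7,-3)
river: ρ → (-3,5,3)
river: ρ → (3,7,-1)
river: ρ → (-1,7,3)
river: ρ → (3,5,-3)
ρ-cycle length = 6 (tail of 0 descent steps not counted)

6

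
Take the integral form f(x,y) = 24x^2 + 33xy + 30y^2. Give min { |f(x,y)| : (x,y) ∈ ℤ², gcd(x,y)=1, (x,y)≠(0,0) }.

translate: b→-15 (≡33 mod 48), so (24,33,30)→(24,-15,21)
flip: (24,-15,21)→(21,15,24)
reduced (well bottom): (21,15,24) with a≤c, −a<b≤a
well minimum = a = 21

21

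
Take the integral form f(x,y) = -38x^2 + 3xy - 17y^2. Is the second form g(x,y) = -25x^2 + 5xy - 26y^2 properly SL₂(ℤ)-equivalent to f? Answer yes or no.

D₁ = -2575, D₂ = -2575
f is negative-definite; reduce −f:
−f: flip: (38,-3,17)→(17,3,38)
−f: reduced (well bottom): (17,3,38) with a≤c, −a<b≤a
flip sign back: reduced form of f is (-17,-3,-38)
g is negative-definite; reduce −g:
−g: reduced (well bottom): (25,-5,26) with a≤c, −a<b≤a
flip sign back: reduced form of g is (-25,5,-26)
reduced forms (-17, -3, -38) vs (-25, 5, -26) ⇒ inequivalent

no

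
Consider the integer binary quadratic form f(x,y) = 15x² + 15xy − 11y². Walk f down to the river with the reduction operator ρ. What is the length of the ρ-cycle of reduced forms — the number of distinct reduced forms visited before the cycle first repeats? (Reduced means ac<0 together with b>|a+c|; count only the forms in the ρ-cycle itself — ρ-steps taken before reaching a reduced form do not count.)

D = 885, ⌊√D⌋ = 29
river: ρ → (-11,29,1)
river: ρ → (1,29,-11)
river: ρ → (-11,15,15)
river: ρ → (15,15,-11)
ρ-cycle length = 4 (tail of 0 descent steps not counted)

4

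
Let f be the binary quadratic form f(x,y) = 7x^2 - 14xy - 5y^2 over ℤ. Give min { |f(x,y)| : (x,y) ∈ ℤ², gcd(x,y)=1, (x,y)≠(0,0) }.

descent: ρ → (-5,14,7)  [lands on river]
river: ρ → (7,14,-5)
river: ρ → (-5,16,4)
river: ρ → (4,16,-5)
closes: descent 1, river 4
min |a| on river = 4

4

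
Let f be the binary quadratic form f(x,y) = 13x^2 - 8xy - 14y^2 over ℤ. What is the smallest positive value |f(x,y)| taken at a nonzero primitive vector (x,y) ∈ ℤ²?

descent: ρ → (-14,8,13)  [lands on river]
river: ρ → (13,18,-9)
river: ρ → (-9,18,13)
river: ρ → (13,8,-14)
river: ρ → (-14,20,7)
river: ρ → (7,22,-11)
river: ρ → (-11,22,7)
river: ρ → (7,20,-14)
closes: descent 1, river 8
min |a| on river = 7

7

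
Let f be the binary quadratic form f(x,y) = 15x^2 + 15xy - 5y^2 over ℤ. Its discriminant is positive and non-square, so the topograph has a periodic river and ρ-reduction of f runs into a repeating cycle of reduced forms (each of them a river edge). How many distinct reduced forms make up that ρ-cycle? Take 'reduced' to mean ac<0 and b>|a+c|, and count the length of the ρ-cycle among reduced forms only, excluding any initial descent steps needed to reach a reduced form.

D = 525, ⌊√D⌋ = 22
river: ρ → (-5,15,15)
river: ρ → (15,15,-5)
ρ-cycle length = 2 (tail of 0 descent steps not counted)

2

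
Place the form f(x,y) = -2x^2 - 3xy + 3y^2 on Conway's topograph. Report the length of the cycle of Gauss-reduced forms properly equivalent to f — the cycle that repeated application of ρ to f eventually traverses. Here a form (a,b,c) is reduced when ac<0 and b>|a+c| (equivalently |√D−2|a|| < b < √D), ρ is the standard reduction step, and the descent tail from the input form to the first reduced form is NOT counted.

D = 33, ⌊√D⌋ = 5
descent: ρ → (3,3,-2)  [lands on river]
river: ρ → (-2,5,1)
river: ρ → (1,5,-2)
river: ρ → (-2,3,3)
ρ-cycle length = 4 (tail of 1 descent step not counted)

4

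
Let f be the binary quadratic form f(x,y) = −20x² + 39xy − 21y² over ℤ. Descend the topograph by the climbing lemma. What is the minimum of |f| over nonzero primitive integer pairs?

translate: b→1 (≡-39 mod 40), so (20,-39,21)→(20,1,2)
flip: (20,1,2)→(2,-1,20)
reduced (well bottom): (2,-1,20) with a≤c, −a<b≤a
well minimum |f| = |-2| = 2 (negative-definite)

2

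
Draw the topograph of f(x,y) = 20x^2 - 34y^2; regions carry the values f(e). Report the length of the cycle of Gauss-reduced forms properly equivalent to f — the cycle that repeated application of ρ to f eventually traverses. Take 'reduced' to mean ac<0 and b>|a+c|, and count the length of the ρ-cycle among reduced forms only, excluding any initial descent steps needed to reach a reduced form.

D = 2720, ⌊√D⌋ = 52
descent: ρ → (-34,0,20)
descent: ρ → (20,40,-14)  [lands on river]
river: ρ → (-14,44,14)
river: ρ → (14,40,-20)
river: ρ → (-20,40,14)
river: ρ → (14,44,-14)
river: ρ → (-14,40,20)
ρ-cycle length = 6 (tail of 2 descent steps not counted)

6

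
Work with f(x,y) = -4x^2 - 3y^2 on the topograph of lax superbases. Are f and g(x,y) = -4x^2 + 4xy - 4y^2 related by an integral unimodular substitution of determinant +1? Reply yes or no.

D₁ = -48, D₂ = -48
f is negative-definite; reduce −f:
−f: flip: (4,0,3)→(3,0,4)
−f: reduced (well bottom): (3,0,4) with a≤c, −a<b≤a
flip sign back: reduced form of f is (-3,0,-4)
g is negative-definite; reduce −g:
−g: translate: b→4 (≡-4 mod 8), so (4,-4,4)→(4,4,4)
−g: reduced (well bottom): (4,4,4) with a≤c, −a<b≤a
flip sign back: reduced form of g is (-4,-4,-4)
reduced forms (-3, 0, -4) vs (-4, -4, -4) ⇒ inequivalent

no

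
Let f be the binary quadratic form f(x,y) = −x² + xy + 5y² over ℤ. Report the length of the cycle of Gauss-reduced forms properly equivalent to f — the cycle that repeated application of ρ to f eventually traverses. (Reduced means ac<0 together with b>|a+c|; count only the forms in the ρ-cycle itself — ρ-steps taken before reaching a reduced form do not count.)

D = 21, ⌊√D⌋ = 4
descent: ρ → (5,-1,-1)
descent: ρ → (-1,3,3)  [lands on river]
river: ρ → (3,3,-1)
ρ-cycle length = 2 (tail of 2 descent steps not counted)

2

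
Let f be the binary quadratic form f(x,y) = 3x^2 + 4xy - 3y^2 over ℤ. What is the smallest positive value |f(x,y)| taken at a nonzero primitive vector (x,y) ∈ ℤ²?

river: ρ → (-3,2,4)
river: ρ → (4,6,-1)
river: ρ → (-1,6,4)
river: ρ → (4,2,-3)
river: ρ → (-3,4,3)
river: ρ → (3,2,-4)
river: ρ → (-4,6,1)
river: ρ → (1,6,-4)
river: ρ → (-4,2,3)
river: ρ → (3,4,-3)
closes: descent 0, river 10
min |a| on river = 1

1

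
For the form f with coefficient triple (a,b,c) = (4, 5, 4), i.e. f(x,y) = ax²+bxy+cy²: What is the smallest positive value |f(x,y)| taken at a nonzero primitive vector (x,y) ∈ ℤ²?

translate: b→-3 (≡5 mod 8), so (4,5,4)→(4,-3,3)
flip: (4,-3,3)→(3,3,4)
reduced (well bottom): (3,3,4) with a≤c, −a<b≤a
well minimum = a = 3

3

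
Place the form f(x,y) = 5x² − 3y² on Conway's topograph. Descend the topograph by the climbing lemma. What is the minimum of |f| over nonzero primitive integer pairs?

descent: ρ → (-3,6,2)  [lands on river]
river: ρ → (2,6,-3)
closes: descent 1, river 2
min |a| on river = 2

2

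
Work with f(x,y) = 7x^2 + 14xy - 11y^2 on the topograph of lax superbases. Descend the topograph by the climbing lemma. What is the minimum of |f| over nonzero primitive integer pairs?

river: ρ → (-11,8,10)
river: ρ → (10,12,-9)
river: ρ → (-9,6,13)
river: ρ → (13,20,-2)
river: ρ → (-2,20,13)
river: ρ → (13,6,-9)
river: ρ → (-9,12,10)
river: ρ → (10,8,-11)
river: ρ → (-11,14,7)
river: ρ → (7,14,-11)
closes: descent 0, river 10
min |a| on river = 2

2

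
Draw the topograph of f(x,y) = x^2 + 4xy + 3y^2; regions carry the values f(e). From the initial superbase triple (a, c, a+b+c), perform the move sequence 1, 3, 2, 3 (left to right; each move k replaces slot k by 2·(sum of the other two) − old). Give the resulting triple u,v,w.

start (1,3,8) = (f(1,0),f(0,1),f(1,1))
replace slot 1: 2·(3+8) − 1 = 21 → (21,3,8)
replace slot 3: 2·(21+3) − 8 = 40 → (21,3,40)
replace slot 2: 2·(21+40) − 3 = 119 → (21,119,40)
replace slot 3: 2·(21+119) − 40 = 240 → (21,119,240)

21,119,240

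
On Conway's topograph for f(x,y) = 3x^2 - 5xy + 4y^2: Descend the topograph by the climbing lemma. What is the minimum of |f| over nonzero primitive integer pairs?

translate: b→1 (≡-5 mod 6), so (3,-5,4)→(3,1,2)
flip: (3,1,2)→(2,-1,3)
reduced (well bottom): (2,-1,3) with a≤c, −a<b≤a
well minimum = a = 2

2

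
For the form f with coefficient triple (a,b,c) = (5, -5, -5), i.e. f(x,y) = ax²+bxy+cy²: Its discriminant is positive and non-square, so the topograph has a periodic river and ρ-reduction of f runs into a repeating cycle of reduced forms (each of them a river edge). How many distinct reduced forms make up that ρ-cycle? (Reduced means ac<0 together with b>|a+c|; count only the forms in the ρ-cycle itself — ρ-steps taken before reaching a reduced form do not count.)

D = 125, ⌊√D⌋ = 11
descent: ρ → (-5,5,5)  [lands on river]
river: ρ → (5,5,-5)
ρ-cycle length = 2 (tail of 1 descent step not counted)

2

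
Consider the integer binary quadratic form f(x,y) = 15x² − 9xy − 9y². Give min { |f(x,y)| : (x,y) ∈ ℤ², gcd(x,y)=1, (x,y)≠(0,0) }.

descent: ρ → (-9,9,15)  [lands on river]
river: ρ → (15,21,-3)
river: ρ → (-3,21,15)
river: ρ → (15,9,-9)
closes: descent 1, river 4
min |a| on river = 3

3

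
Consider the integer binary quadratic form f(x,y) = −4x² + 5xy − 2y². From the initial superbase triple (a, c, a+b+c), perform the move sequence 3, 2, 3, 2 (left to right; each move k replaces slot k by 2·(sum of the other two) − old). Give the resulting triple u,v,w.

start (-4,-2,-1) = (f(1,0),f(0,1),f(1,1))
replace slot 3: 2·((-4)+(-2)) − (-1) = -11 → (-4,-2,-11)
replace slot 2: 2·((-4)+(-11)) − (-2) = -28 → (-4,-28,-11)
replace slot 3: 2·((-4)+(-28)) − (-11) = -53 → (-4,-28,-53)
replace slot 2: 2·((-4)+(-53)) − (-28) = -86 → (-4,-86,-53)

-4,-86,-53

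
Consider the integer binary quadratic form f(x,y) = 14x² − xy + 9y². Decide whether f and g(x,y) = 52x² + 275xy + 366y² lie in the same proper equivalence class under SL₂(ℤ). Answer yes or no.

D₁ = -503, D₂ = -503
f: flip: (14,-1,9)→(9,1,14)
f: reduced (well bottom): (9,1,14) with a≤c, −a<b≤a
g: translate: b→-37 (≡275 mod 104), so (52,275,366)→(52,-37,9)
g: flip: (52,-37,9)→(9,37,52)
g: translate: b→1 (≡37 mod 18), so (9,37,52)→(9,1,14)
g: reduced (well bottom): (9,1,14) with a≤c, −a<b≤a
reduced forms (9, 1, 14) vs (9, 1, 14) ⇒ equivalent

yes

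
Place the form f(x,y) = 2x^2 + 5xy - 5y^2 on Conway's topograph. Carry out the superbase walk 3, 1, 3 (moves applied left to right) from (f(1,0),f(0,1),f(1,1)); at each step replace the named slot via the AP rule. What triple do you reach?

start (2,-5,2) = (f(1,0),f(0,1),f(1,1))
replace slot 3: 2·(2+(-5)) − 2 = -8 → (2,-5,-8)
replace slot 1: 2·((-5)+(-8)) − 2 = -28 → (-28,-5,-8)
replace slot 3: 2·((-28)+(-5)) − (-8) = -58 → (-28,-5,-58)

-28,-5,-58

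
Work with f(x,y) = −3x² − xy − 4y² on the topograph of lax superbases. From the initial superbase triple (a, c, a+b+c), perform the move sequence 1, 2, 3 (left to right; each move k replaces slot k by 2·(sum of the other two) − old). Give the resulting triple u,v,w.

start (-3,-4,-8) = (f(1,0),f(0,1),f(1,1))
replace slot 1: 2·((-4)+(-8)) − (-3) = -21 → (-21,-4,-8)
replace slot 2: 2·((-21)+(-8)) − (-4) = -54 → (-21,-54,-8)
replace slot 3: 2·((-21)+(-54)) − (-8) = -142 → (-21,-54,-142)

-21,-54,-142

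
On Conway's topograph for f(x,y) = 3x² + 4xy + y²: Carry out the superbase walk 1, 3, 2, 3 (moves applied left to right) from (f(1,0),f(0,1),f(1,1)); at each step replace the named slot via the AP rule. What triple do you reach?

start (3,1,8) = (f(1,0),f(0,1),f(1,1))
replace slot 1: 2·(1+8) − 3 = 15 → (15,1,8)
replace slot 3: 2·(15+1) − 8 = 24 → (15,1,24)
replace slot 2: 2·(15+24) − 1 = 77 → (15,77,24)
replace slot 3: 2·(15+77) − 24 = 160 → (15,77,160)

15,77,160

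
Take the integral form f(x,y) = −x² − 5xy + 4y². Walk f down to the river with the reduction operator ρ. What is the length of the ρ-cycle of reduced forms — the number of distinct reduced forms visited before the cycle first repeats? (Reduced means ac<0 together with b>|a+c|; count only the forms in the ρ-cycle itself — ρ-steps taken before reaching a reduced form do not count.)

D = 41, ⌊√D⌋ = 6
descent: ρ → (4,5,-1)  [lands on river]
river: ρ → (-1,5,4)
river: ρ → (4,3,-2)
river: ρ → (-2,5,2)
river: ρ → (2,3,-4)
river: ρ → (-4,5,1)
river: ρ → (1,5,-4)
river: ρ → (-4,3,2)
river: ρ → (2,5,-2)
river: ρ → (-2,3,4)
ρ-cycle length = 10 (tail of 1 descent step not counted)

10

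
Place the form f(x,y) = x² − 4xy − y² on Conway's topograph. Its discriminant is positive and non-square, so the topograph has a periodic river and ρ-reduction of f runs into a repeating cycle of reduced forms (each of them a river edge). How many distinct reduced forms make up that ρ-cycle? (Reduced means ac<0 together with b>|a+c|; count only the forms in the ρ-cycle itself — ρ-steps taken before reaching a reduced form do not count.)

D = 20, ⌊√D⌋ = 4
descent: ρ → (-1,4,1)  [lands on river]
river: ρ → (1,4,-1)
ρ-cycle length = 2 (tail of 1 descent step not counted)

2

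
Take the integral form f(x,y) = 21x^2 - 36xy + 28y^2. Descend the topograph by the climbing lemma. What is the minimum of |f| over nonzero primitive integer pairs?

translate: b→6 (≡-36 mod 42), so (21,-36,28)→(21,6,13)
flip: (21,6,13)→(13,-6,21)
reduced (well bottom): (13,-6,21) with a≤c, −a<b≤a
well minimum = a = 13

13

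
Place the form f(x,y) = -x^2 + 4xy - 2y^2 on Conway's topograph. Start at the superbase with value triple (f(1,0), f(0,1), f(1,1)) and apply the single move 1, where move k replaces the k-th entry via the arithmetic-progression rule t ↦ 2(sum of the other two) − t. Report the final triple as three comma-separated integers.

start (-1,-2,1) = (f(1,0),f(0,1),f(1,1))
replace slot 1: 2·((-2)+1) − (-1) = -1 → (-1,-2,1)

-1,-2,1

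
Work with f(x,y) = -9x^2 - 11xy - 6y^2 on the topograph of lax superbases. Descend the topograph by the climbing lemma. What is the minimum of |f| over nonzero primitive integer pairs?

translate: b→-7 (≡11 mod 18), so (9,11,6)→(9,-7,4)
flip: (9,-7,4)→(4,7,9)
translate: b→-1 (≡7 mod 8), so (4,7,9)→(4,-1,6)
reduced (well bottom): (4,-1,6) with a≤c, −a<b≤a
well minimum |f| = |-4| = 4 (negative-definite)

4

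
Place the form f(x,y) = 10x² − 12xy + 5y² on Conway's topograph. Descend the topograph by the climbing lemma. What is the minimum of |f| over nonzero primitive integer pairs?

translate: b→8 (≡-12 mod 20), so (10,-12,5)→(10,8,3)
flip: (10,8,3)→(3,-8,10)
translate: b→-2 (≡-8 mod 6), so (3,-8,10)→(3,-2,5)
reduced (well bottom): (3,-2,5) with a≤c, −a<b≤a
well minimum = a = 3

3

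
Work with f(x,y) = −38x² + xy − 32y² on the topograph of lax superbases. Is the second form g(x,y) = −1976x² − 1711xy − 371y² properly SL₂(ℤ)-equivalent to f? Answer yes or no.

D₁ = -4863, D₂ = -4863
f is negative-definite; reduce −f:
−f: flip: (38,-1,32)→(32,1,38)
−f: reduced (well bottom): (32,1,38) with a≤c, −a<b≤a
flip sign back: reduced form of f is (-32,-1,-38)
g is negative-definite; reduce −g:
−g: flip: (1976,1711,371)→(371,-1711,1976)
−g: translate: b→-227 (≡-1711 mod 742), so (371,-1711,1976)→(371,-227,38)
−g: flip: (371,-227,38)→(38,227,371)
−g: translate: b→-1 (≡227 mod 76), so (38,227,371)→(38,-1,32)
−g: flip: (38,-1,32)→(32,1,38)
−g: reduced (well bottom): (32,1,38) with a≤c, −a<b≤a
flip sign back: reduced form of g is (-32,-1,-38)
reduced forms (-32, -1, -38) vs (-32, -1, -38) ⇒ equivalent

yes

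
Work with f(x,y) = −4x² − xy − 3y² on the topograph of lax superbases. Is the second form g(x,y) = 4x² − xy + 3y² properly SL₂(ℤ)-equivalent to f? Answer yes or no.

D₁ = -47, D₂ = -47
f is negative-definite; reduce −f:
−f: flip: (4,1,3)→(3,-1,4)
−f: reduced (well bottom): (3,-1,4) with a≤c, −a<b≤a
flip sign back: reduced form of f is (-3,1,-4)
g: flip: (4,-1,3)→(3,1,4)
g: reduced (well bottom): (3,1,4) with a≤c, −a<b≤a
reduced forms (-3, 1, -4) vs (3, 1, 4) ⇒ inequivalent

no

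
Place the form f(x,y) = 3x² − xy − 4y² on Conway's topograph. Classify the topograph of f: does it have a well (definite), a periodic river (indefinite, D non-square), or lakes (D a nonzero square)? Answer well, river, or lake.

D = b²−4ac = (-1)² − 4·3·(-4) = 49
D = 7² is a perfect square ⇒ form factors over ℤ ⇒ lakes

lake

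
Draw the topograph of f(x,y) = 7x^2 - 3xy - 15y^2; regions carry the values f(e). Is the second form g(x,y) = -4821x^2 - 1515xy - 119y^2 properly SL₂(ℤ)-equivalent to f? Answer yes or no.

D₁ = 429, D₂ = 429
river cycle of f (length 6): (7, 11, -11), (-11, 11, 7), (7, 17, -5), (-5, 13, 13), (13, 13, -5), (-5, 17, 7)
river cycle of g (length 6): (7, 11, -11), (-11, 11, 7), (7, 17, -5), (-5, 13, 13), (13, 13, -5), (-5, 17, 7)
cycles coincide ⇒ equivalent

yes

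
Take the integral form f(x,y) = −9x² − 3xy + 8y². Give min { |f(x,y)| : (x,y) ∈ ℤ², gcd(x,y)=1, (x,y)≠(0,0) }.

descent: ρ → (8,3,-9)  [lands on river]
river: ρ → (-9,15,2)
river: ρ → (2,17,-1)
river: ρ → (-1,17,2)
river: ρ → (2,15,-9)
river: ρ → (-9,3,8)
river: ρ → (8,13,-4)
river: ρ → (-4,11,11)
river: ρ → (11,11,-4)
river: ρ → (-4,13,8)
closes: descent 1, river 10
min |a| on river = 1

1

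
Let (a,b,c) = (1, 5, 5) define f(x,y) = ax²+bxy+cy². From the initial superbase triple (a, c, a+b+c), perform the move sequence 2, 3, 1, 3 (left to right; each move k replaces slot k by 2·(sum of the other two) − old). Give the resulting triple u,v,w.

start (1,5,11) = (f(1,0),f(0,1),f(1,1))
replace slot 2: 2·(1+11) − 5 = 19 → (1,19,11)
replace slot 3: 2·(1+19) − 11 = 29 → (1,19,29)
replace slot 1: 2·(19+29) − 1 = 95 → (95,19,29)
replace slot 3: 2·(95+19) − 29 = 199 → (95,19,199)

95,19,199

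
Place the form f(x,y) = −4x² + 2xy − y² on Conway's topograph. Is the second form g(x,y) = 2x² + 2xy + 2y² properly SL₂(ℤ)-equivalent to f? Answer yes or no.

D₁ = -12, D₂ = -12
f is negative-definite; reduce −f:
−f: flip: (4,-2,1)→(1,2,4)
−f: translate: b→0 (≡2 mod 2), so (1,2,4)→(1,0,3)
−f: reduced (well bottom): (1,0,3) with a≤c, −a<b≤a
flip sign back: reduced form of f is (-1,0,-3)
g: reduced (well bottom): (2,2,2) with a≤c, −a<b≤a
reduced forms (-1, 0, -3) vs (2, 2, 2) ⇒ inequivalent

no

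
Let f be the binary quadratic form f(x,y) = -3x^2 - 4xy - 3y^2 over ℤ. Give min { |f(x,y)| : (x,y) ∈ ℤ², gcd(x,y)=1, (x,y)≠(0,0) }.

translate: b→-2 (≡4 mod 6), so (3,4,3)→(3,-2,2)
flip: (3,-2,2)→(2,2,3)
reduced (well bottom): (2,2,3) with a≤c, −a<b≤a
well minimum |f| = |-2| = 2 (negative-definite)

2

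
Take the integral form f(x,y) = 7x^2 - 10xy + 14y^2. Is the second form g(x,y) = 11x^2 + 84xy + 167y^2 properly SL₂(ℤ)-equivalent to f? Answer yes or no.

D₁ = -292, D₂ = -292
f: translate: b→4 (≡-10 mod 14), so (7,-10,14)→(7,4,11)
f: reduced (well bottom): (7,4,11) with a≤c, −a<b≤a
g: translate: b→-4 (≡84 mod 22), so (11,84,167)→(11,-4,7)
g: flip: (11,-4,7)→(7,4,11)
g: reduced (well bottom): (7,4,11) with a≤c, −a<b≤a
reduced forms (7, 4, 11) vs (7, 4, 11) ⇒ equivalent

yes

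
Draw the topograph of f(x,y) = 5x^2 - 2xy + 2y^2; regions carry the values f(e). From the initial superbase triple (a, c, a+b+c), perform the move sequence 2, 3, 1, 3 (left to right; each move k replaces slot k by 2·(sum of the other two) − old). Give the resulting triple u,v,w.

start (5,2,5) = (f(1,0),f(0,1),f(1,1))
replace slot 2: 2·(5+5) − 2 = 18 → (5,18,5)
replace slot 3: 2·(5+18) − 5 = 41 → (5,18,41)
replace slot 1: 2·(18+41) − 5 = 113 → (113,18,41)
replace slot 3: 2·(113+18) − 41 = 221 → (113,18,221)

113,18,221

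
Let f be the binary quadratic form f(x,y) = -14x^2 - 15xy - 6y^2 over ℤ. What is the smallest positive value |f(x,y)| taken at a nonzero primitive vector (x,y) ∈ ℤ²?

translate: b→-13 (≡15 mod 28), so (14,15,6)→(14,-13,5)
flip: (14,-13,5)→(5,13,14)
translate: b→3 (≡13 mod 10), so (5,13,14)→(5,3,6)
reduced (well bottom): (5,3,6) with a≤c, −a<b≤a
well minimum |f| = |-5| = 5 (negative-definite)

5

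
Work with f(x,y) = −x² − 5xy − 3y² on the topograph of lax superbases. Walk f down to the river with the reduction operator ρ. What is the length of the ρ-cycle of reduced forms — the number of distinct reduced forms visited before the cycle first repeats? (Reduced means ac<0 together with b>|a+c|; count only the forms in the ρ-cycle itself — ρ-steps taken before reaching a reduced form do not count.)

D = 13, ⌊√D⌋ = 3
descent: ρ → (-3,-1,1)
descent: ρ → (1,3,-1)  [lands on river]
river: ρ → (-1,3,1)
ρ-cycle length = 2 (tail of 2 descent steps not counted)

2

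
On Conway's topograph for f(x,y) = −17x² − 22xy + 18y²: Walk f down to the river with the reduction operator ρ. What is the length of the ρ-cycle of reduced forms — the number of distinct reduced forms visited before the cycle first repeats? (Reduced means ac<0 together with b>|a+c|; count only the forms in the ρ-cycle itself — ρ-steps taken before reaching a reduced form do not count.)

D = 1708, ⌊√D⌋ = 41
descent: ρ → (18,22,-17)  [lands on river]
river: ρ → (-17,12,23)
river: ρ → (23,34,-6)
river: ρ → (-6,38,11)
river: ρ → (11,28,-21)
river: ρ → (-21,14,18)
ρ-cycle length = 6 (tail of 1 descent step not counted)

6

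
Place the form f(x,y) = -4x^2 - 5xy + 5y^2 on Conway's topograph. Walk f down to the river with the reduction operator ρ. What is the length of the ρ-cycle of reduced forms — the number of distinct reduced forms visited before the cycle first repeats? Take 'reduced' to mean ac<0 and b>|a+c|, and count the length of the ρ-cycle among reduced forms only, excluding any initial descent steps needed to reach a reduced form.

D = 105, ⌊√D⌋ = 10
descent: ρ → (5,5,-4)  [lands on river]
river: ρ → (-4,3,6)
river: ρ → (6,9,-1)
river: ρ → (-1,9,6)
river: ρ → (6,3,-4)
river: ρ → (-4,5,5)
ρ-cycle length = 6 (tail of 1 descent step not counted)

6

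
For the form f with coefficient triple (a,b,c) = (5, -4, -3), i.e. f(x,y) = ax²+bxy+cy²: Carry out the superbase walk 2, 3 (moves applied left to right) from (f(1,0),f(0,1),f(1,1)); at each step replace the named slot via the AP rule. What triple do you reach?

start (5,-3,-2) = (f(1,0),f(0,1),f(1,1))
replace slot 2: 2·(5+(-2)) − (-3) = 9 → (5,9,-2)
replace slot 3: 2·(5+9) − (-2) = 30 → (5,9,30)

5,9,30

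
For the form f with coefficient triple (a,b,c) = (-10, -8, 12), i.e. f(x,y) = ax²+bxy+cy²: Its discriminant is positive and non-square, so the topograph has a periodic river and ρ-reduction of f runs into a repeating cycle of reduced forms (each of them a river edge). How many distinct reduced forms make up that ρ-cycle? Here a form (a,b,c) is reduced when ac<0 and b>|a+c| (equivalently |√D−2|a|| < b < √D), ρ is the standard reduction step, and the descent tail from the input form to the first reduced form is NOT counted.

D = 544, ⌊√D⌋ = 23
descent: ρ → (12,8,-10)  [lands on river]
river: ρ → (-10,12,10)
river: ρ → (10,8,-12)
river: ρ → (-12,16,6)
river: ρ → (6,20,-6)
river: ρ → (-6,16,12)
ρ-cycle length = 6 (tail of 1 descent step not counted)

6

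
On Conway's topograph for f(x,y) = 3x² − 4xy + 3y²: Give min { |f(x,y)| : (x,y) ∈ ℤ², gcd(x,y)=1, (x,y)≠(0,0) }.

translate: b→2 (≡-4 mod 6), so (3,-4,3)→(3,2,2)
flip: (3,2,2)→(2,-2,3)
translate: b→2 (≡-2 mod 4), so (2,-2,3)→(2,2,3)
reduced (well bottom): (2,2,3) with a≤c, −a<b≤a
well minimum = a = 2

2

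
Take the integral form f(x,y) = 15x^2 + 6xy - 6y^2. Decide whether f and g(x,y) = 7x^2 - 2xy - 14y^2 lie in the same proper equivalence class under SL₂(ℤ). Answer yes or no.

D₁ = 396, D₂ = 396
river cycle of f (length 2): (-6, 18, 3), (3, 18, -6)
river cycle of g (length 4): (7, 12, -9), (-9, 6, 10), (10, 14, -5), (-5, 16, 7)
cycles differ ⇒ inequivalent

no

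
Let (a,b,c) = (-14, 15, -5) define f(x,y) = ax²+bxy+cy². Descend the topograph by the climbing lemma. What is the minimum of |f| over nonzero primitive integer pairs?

translate: b→13 (≡-15 mod 28), so (14,-15,5)→(14,13,4)
flip: (14,13,4)→(4,-13,14)
translate: b→3 (≡-13 mod 8), so (4,-13,14)→(4,3,4)
reduced (well bottom): (4,3,4) with a≤c, −a<b≤a
well minimum |f| = |-4| = 4 (negative-definite)

4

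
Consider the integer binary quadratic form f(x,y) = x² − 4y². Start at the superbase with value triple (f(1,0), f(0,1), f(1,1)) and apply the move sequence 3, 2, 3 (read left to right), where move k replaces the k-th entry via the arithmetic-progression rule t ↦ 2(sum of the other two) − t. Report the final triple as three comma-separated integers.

start (1,-4,-3) = (f(1,0),f(0,1),f(1,1))
replace slot 3: 2·(1+(-4)) − (-3) = -3 → (1,-4,-3)
replace slot 2: 2·(1+(-3)) − (-4) = 0 → (1,0,-3)
replace slot 3: 2·(1+0) − (-3) = 5 → (1,0,5)

1,0,5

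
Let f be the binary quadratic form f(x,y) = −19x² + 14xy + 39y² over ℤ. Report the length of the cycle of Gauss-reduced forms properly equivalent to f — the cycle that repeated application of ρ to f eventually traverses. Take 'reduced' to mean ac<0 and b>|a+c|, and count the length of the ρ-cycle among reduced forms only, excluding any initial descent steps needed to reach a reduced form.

D = 3160, ⌊√D⌋ = 56
descent: ρ → (39,-14,-19)
descent: ρ → (-19,52,6)  [lands on river]
river: ρ → (6,56,-1)
river: ρ → (-1,56,6)
river: ρ → (6,52,-19)
river: ρ → (-19,24,34)
river: ρ → (34,44,-9)
river: ρ → (-9,46,29)
river: ρ → (29,12,-26)
river: ρ → (-26,40,15)
river: ρ → (15,50,-11)
river: ρ → (-11,38,39)
river: ρ → (39,40,-10)
river: ρ → (-10,40,39)
river: ρ → (39,38,-11)
river: ρ → (-11,50,15)
river: ρ → (15,40,-26)
river: ρ → (-26,12,29)
river: ρ → (29,46,-9)
river: ρ → (-9,44,34)
river: ρ → (34,24,-19)
ρ-cycle length = 20 (tail of 2 descent steps not counted)

20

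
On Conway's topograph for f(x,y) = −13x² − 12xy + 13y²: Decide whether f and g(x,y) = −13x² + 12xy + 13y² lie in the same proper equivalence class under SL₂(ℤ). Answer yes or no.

D₁ = 820, D₂ = 820
river cycle of f (length 12): (13, 12, -13), (-13, 14, 12), (12, 10, -15), (-15, 20, 7), (7, 22, -12), (-12, 26, 3), (3, 28, -3), (-3, 26, 12), (12, 22, -7), (-7, 20, 15), … (2 more)
river cycle of g (length 12): (13, 14, -12), (-12, 10, 15), (15, 20, -7), (-7, 22, 12), (12, 26, -3), (-3, 28, 3), (3, 26, -12), (-12, 22, 7), (7, 20, -15), (-15, 10, 12), … (2 more)
cycles differ ⇒ inequivalent

no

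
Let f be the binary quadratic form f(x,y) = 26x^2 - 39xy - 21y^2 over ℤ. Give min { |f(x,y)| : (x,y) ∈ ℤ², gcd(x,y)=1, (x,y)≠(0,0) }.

descent: ρ → (-21,39,26)  [lands on river]
river: ρ → (26,13,-34)
river: ρ → (-34,55,5)
river: ρ → (5,55,-34)
river: ρ → (-34,13,26)
river: ρ → (26,39,-21)
river: ρ → (-21,45,20)
river: ρ → (20,35,-31)
river: ρ → (-31,27,24)
river: ρ → (24,21,-34)
river: ρ → (-34,47,11)
river: ρ → (11,41,-46)
river: ρ → (-46,51,6)
river: ρ → (6,57,-19)
river: ρ → (-19,57,6)
river: ρ → (6,51,-46)
river: ρ → (-46,41,11)
river: ρ → (11,47,-34)
river: ρ → (-34,21,24)
river: ρ → (24,27,-31)
river: ρ → (-31,35,20)
river: ρ → (20,45,-21)
closes: descent 1, river 22
min |a| on river = 5

5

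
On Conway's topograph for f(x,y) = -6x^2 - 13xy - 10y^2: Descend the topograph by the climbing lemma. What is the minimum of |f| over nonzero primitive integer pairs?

translate: b→1 (≡13 mod 12), so (6,13,10)→(6,1,3)
flip: (6,1,3)→(3,-1,6)
reduced (well bottom): (3,-1,6) with a≤c, −a<b≤a
well minimum |f| = |-3| = 3 (negative-definite)

3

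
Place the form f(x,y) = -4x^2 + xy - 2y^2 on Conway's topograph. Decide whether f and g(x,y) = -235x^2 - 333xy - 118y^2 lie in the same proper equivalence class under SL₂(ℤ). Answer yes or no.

D₁ = -31, D₂ = -31
f is negative-definite; reduce −f:
−f: flip: (4,-1,2)→(2,1,4)
−f: reduced (well bottom): (2,1,4) with a≤c, −a<b≤a
flip sign back: reduced form of f is (-2,-1,-4)
g is negative-definite; reduce −g:
−g: translate: b→-137 (≡333 mod 470), so (235,333,118)→(235,-137,20)
−g: flip: (235,-137,20)→(20,137,235)
−g: translate: b→17 (≡137 mod 40), so (20,137,235)→(20,17,4)
−g: flip: (20,17,4)→(4,-17,20)
−g: translate: b→-1 (≡-17 mod 8), so (4,-17,20)→(4,-1,2)
−g: flip: (4,-1,2)→(2,1,4)
−g: reduced (well bottom): (2,1,4) with a≤c, −a<b≤a
flip sign back: reduced form of g is (-2,-1,-4)
reduced forms (-2, -1, -4) vs (-2, -1, -4) ⇒ equivalent

yes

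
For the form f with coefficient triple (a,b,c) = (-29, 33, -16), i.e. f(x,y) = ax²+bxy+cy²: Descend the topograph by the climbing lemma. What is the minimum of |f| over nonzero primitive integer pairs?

translate: b→25 (≡-33 mod 58), so (29,-33,16)→(29,25,12)
flip: (29,25,12)→(12,-25,29)
translate: b→-1 (≡-25 mod 24), so (12,-25,29)→(12,-1,16)
reduced (well bottom): (12,-1,16) with a≤c, −a<b≤a
well minimum |f| = |-12| = 12 (negative-definite)

12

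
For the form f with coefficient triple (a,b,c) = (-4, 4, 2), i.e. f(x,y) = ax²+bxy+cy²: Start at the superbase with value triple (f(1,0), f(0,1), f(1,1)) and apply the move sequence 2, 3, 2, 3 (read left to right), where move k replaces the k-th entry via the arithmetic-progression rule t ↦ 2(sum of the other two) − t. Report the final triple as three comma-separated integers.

start (-4,2,2) = (f(1,0),f(0,1),f(1,1))
replace slot 2: 2·((-4)+2) − 2 = -6 → (-4,-6,2)
replace slot 3: 2·((-4)+(-6)) − 2 = -22 → (-4,-6,-22)
replace slot 2: 2·((-4)+(-22)) − (-6) = -46 → (-4,-46,-22)
replace slot 3: 2·((-4)+(-46)) − (-22) = -78 → (-4,-46,-78)

-4,-46,-78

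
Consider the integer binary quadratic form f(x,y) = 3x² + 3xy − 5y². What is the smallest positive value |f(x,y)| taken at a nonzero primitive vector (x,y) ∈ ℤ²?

river: ρ → (-5,7,1)
river: ρ → (1,7,-5)
river: ρ → (-5,3,3)
river: ρ → (3,3,-5)
closes: descent 0, river 4
min |a| on river = 1

1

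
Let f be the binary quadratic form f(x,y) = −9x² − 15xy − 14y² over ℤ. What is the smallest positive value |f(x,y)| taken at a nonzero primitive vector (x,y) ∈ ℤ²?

translate: b→-3 (≡15 mod 18), so (9,15,14)→(9,-3,8)
flip: (9,-3,8)→(8,3,9)
reduced (well bottom): (8,3,9) with a≤c, −a<b≤a
well minimum |f| = |-8| = 8 (negative-definite)

8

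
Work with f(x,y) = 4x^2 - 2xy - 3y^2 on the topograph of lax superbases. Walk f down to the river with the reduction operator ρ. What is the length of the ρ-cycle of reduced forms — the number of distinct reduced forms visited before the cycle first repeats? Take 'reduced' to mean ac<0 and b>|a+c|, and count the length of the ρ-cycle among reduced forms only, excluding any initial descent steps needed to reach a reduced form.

D = 52, ⌊√D⌋ = 7
descent: ρ → (-3,2,4)  [lands on river]
river: ρ → (4,6,-1)
river: ρ → (-1,6,4)
river: ρ → (4,2,-3)
river: ρ → (-3,4,3)
river: ρ → (3,2,-4)
river: ρ → (-4,6,1)
river: ρ → (1,6,-4)
river: ρ → (-4,2,3)
river: ρ → (3,4,-3)
ρ-cycle length = 10 (tail of 1 descent step not counted)

10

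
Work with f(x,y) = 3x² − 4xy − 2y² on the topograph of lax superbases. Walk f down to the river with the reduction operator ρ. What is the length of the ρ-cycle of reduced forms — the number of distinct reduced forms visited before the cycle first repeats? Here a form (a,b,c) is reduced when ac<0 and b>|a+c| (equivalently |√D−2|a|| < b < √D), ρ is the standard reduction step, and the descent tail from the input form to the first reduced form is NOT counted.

D = 40, ⌊√D⌋ = 6
descent: ρ → (-2,4,3)  [lands on river]
river: ρ → (3,2,-3)
river: ρ → (-3,4,2)
river: ρ → (2,4,-3)
river: ρ → (-3,2,3)
river: ρ → (3,4,-2)
ρ-cycle length = 6 (tail of 1 descent step not counted)

6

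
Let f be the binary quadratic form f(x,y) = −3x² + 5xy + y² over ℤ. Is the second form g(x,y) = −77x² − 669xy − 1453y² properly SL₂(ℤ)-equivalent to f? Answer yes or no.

D₁ = 37, D₂ = 37
river cycle of f (length 6): (1, 5, -3), (-3, 1, 3), (3, 5, -1), (-1, 5, 3), (3, 1, -3), (-3, 5, 1)
river cycle of g (length 6): (1, 5, -3), (-3, 1, 3), (3, 5, -1), (-1, 5, 3), (3, 1, -3), (-3, 5, 1)
cycles coincide ⇒ equivalent

yes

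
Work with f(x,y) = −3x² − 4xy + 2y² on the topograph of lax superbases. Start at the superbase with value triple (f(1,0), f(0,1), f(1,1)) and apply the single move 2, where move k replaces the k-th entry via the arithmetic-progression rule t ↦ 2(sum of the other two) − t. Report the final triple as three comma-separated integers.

start (-3,2,-5) = (f(1,0),f(0,1),f(1,1))
replace slot 2: 2·((-3)+(-5)) − 2 = -18 → (-3,-18,-5)

-3,-18,-5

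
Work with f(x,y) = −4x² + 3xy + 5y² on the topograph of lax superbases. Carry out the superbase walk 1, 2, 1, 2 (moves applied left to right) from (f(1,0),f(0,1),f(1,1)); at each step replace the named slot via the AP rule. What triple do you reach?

start (-4,5,4) = (f(1,0),f(0,1),f(1,1))
replace slot 1: 2·(5+4) − (-4) = 22 → (22,5,4)
replace slot 2: 2·(22+4) − 5 = 47 → (22,47,4)
replace slot 1: 2·(47+4) − 22 = 80 → (80,47,4)
replace slot 2: 2·(80+4) − 47 = 121 → (80,121,4)

80,121,4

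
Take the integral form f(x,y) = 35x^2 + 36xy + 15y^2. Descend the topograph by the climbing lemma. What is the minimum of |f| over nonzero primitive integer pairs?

translate: b→-34 (≡36 mod 70), so (35,36,15)→(35,-34,14)
flip: (35,-34,14)→(14,34,35)
translate: b→6 (≡34 mod 28), so (14,34,35)→(14,6,15)
reduced (well bottom): (14,6,15) with a≤c, −a<b≤a
well minimum = a = 14

14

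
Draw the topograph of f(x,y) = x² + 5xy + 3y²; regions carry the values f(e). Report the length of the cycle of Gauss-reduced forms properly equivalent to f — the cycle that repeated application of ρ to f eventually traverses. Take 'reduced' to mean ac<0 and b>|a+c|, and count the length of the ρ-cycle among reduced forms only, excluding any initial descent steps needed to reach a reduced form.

D = 13, ⌊√D⌋ = 3
descent: ρ → (3,1,-1)
descent: ρ → (-1,3,1)  [lands on river]
river: ρ → (1,3,-1)
ρ-cycle length = 2 (tail of 2 descent steps not counted)

2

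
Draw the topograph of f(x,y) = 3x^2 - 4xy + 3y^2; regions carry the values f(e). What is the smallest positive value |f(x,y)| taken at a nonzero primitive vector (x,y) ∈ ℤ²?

translate: b→2 (≡-4 mod 6), so (3,-4,3)→(3,2,2)
flip: (3,2,2)→(2,-2,3)
translate: b→2 (≡-2 mod 4), so (2,-2,3)→(2,2,3)
reduced (well bottom): (2,2,3) with a≤c, −a<b≤a
well minimum = a = 2

2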